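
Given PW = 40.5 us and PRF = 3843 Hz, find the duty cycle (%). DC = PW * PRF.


DC = 40.5e-6 * 3843 * 100 = 15.56%

15.56%


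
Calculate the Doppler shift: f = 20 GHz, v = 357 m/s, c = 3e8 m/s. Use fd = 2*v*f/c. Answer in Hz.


fd = 2 * 357 * 20000000000.0 / 3e8 = 47600.0 Hz

47600.0 Hz


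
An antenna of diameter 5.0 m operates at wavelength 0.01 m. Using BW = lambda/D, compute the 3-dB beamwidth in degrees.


BW_rad = 0.01 / 5.0 = 0.002
BW_deg = 0.11 degrees

0.11 degrees


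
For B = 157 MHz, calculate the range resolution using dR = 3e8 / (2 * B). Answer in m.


dR = 3e8 / (2 * 157000000.0) = 0.96 m

0.96 m


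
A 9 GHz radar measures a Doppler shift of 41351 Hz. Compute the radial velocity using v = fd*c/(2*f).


v = 41351 * 3e8 / (2 * 9000000000.0) = 689.2 m/s

689.2 m/s


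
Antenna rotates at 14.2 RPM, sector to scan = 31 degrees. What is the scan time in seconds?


t = 31 / (14.2 * 360) * 60 = 0.36 s

0.36 s


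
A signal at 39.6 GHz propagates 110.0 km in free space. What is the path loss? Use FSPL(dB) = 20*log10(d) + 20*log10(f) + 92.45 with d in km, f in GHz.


20*log10(110.0) = 40.83
20*log10(39.6) = 31.95
FSPL = 165.2 dB

165.2 dB


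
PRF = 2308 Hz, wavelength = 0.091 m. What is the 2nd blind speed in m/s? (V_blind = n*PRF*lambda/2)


V_blind = 2 * 2308 * 0.091 / 2 = 210.0 m/s

210.0 m/s


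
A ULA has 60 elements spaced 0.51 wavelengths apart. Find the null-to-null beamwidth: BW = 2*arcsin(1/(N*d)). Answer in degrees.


1/(N*d) = 1/(60*0.51) = 0.03268
BW = 2*arcsin(0.03268) = 3.7 degrees

3.7 degrees


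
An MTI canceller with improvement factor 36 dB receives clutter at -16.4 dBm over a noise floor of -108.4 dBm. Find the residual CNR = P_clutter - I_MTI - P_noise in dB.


CNR = -16.4 - 36 - (-108.4) = 56.0 dB

56.0 dB


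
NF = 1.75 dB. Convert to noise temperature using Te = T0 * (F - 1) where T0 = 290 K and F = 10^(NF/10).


NF_lin = 10^(1.75/10) = 1.496236
Te = 290 * (1.496236 - 1) = 143.9 K

143.9 K


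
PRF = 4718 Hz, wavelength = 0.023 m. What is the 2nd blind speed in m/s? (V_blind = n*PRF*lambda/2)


V_blind = 2 * 4718 * 0.023 / 2 = 108.5 m/s

108.5 m/s


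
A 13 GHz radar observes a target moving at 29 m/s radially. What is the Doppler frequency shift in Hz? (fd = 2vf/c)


fd = 2 * 29 * 13000000000.0 / 3e8 = 2513.3 Hz

2513.3 Hz


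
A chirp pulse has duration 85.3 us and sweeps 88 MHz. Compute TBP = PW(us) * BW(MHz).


TBP = 85.3 * 88 = 7506.4

7506.4


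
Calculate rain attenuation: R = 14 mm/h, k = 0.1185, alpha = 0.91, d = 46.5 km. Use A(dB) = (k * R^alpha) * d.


gamma = 0.1185 * 14^0.91 = 1.308262 dB/km
A = 1.308262 * 46.5 = 60.83 dB

60.83 dB


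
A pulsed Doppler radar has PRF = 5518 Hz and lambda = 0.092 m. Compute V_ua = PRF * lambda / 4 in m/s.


V_ua = 5518 * 0.092 / 4 = 126.9 m/s

126.9 m/s


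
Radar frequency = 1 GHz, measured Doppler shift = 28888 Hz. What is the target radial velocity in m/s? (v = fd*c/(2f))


v = 28888 * 3e8 / (2 * 1000000000.0) = 4333.2 m/s

4333.2 m/s


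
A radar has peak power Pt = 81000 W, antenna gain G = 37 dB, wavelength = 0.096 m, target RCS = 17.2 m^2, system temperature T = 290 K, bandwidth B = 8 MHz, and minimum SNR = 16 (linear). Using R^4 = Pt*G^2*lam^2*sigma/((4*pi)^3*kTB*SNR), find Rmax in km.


G_lin = 10^(37/10) = 5011.872336
R^4 = 81000 * 5011.872336^2 * 0.096^2 * 17.2 / ((4*pi)^3 * 1.38e-23 * 290 * 8000000.0 * 16)
R^4 = 3.17278e20 m^4
R_max = (3.17278e20)^(1/4) = 133462.7 m = 133.5 km

133.5 km


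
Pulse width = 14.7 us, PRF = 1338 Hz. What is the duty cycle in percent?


DC = 14.7e-6 * 1338 * 100 = 1.97%

1.97%


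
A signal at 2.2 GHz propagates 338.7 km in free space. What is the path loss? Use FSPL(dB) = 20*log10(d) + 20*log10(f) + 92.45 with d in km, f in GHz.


20*log10(338.7) = 50.6
20*log10(2.2) = 6.85
FSPL = 149.9 dB

149.9 dB


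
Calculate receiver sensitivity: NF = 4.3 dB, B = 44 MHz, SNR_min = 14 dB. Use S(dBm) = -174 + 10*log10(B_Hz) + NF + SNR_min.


10*log10(44000000.0) = 76.43
S = -174 + 76.43 + 4.3 + 14 = -79.3 dBm

-79.3 dBm


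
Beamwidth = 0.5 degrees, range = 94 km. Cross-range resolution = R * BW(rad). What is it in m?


BW_rad = 0.008726646
CR = 94000 * 0.008726646 = 820.3 m

820.3 m


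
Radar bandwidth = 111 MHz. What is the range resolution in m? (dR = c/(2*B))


dR = 3e8 / (2 * 111000000.0) = 1.35 m

1.35 m


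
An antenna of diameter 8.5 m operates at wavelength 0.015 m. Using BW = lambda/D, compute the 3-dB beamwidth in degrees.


BW_rad = 0.015 / 8.5 = 0.001765
BW_deg = 0.1 degrees

0.1 degrees


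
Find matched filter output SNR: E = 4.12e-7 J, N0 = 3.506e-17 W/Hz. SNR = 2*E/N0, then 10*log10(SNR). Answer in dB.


SNR_lin = 2 * 4.12e-7 / 3.506e-17 = 2.35e10
SNR_dB = 10*log10(2.35e10) = 103.7 dB

103.7 dB


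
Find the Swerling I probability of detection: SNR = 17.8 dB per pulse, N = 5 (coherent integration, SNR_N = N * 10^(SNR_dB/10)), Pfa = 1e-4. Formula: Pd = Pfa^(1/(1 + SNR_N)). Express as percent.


SNR_lin = 10^(17.8/10) = 60.25596
SNR_N = 5 * 60.25596 = 301.2798
1/(1 + SNR_N) = 1/302.2798 = 0.0033082
Pd = (1e-4)^0.0033082 = 0.96999
Pd = 97.0%

97.0%


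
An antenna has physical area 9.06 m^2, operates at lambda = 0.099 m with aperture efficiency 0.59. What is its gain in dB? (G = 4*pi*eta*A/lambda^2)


G_linear = 4*pi*0.59*9.06/0.099^2 = 6853.61
G_dB = 10*log10(6853.61) = 38.4 dB

38.4 dB


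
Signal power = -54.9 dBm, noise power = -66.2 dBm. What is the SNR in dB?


SNR = -54.9 - (-66.2) = 11.3 dB

11.3 dB


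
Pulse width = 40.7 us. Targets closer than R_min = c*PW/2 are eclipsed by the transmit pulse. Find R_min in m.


R_min = 3e8 * 40.7e-6 / 2 = 6105.0 m

6105.0 m


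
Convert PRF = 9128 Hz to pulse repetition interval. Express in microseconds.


PRI = 1/9128 = 0.000109553 s = 109.6 us

109.6 us


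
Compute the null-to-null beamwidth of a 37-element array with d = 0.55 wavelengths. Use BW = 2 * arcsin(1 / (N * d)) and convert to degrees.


1/(N*d) = 1/(37*0.55) = 0.04914
BW = 2*arcsin(0.04914) = 5.6 degrees

5.6 degrees


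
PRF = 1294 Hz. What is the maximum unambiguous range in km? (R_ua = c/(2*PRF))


R_ua = 3e8 / (2 * 1294) = 115919.6 m = 115.9 km

115.9 km


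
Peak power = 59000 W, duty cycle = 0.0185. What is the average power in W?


P_avg = 59000 * 0.0185 = 1091.5 W

1091.5 W


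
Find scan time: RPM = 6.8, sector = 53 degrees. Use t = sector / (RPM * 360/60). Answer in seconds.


t = 53 / (6.8 * 360) * 60 = 1.3 s

1.3 s


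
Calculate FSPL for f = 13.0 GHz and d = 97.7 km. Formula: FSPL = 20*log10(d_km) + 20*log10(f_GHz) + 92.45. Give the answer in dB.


20*log10(97.7) = 39.8
20*log10(13.0) = 22.28
FSPL = 154.5 dB

154.5 dB


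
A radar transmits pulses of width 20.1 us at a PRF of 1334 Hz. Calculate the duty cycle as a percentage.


DC = 20.1e-6 * 1334 * 100 = 2.68%

2.68%


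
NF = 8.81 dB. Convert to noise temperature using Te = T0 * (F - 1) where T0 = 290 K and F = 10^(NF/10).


NF_lin = 10^(8.81/10) = 7.603263
Te = 290 * (7.603263 - 1) = 1914.9 K

1914.9 K


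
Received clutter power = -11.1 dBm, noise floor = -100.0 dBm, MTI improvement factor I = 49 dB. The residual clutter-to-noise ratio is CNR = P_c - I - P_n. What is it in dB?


CNR = -11.1 - 49 - (-100.0) = 39.9 dB

39.9 dB


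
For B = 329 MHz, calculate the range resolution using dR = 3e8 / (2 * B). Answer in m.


dR = 3e8 / (2 * 329000000.0) = 0.46 m

0.46 m


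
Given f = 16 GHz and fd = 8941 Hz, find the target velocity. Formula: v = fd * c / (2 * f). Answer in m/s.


v = 8941 * 3e8 / (2 * 16000000000.0) = 83.8 m/s

83.8 m/s


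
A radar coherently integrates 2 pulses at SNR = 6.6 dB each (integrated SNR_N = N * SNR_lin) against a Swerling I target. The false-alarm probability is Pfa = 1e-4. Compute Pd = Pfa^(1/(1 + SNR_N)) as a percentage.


SNR_lin = 10^(6.6/10) = 4.57088
SNR_N = 2 * 4.57088 = 9.14176
1/(1 + SNR_N) = 1/10.14176 = 0.0986022
Pd = (1e-4)^0.0986022 = 0.40327
Pd = 40.3%

40.3%


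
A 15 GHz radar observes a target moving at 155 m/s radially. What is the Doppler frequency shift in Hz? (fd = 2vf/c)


fd = 2 * 155 * 15000000000.0 / 3e8 = 15500.0 Hz

15500.0 Hz


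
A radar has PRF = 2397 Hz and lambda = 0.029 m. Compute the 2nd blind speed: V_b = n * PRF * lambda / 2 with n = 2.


V_blind = 2 * 2397 * 0.029 / 2 = 69.5 m/s

69.5 m/s


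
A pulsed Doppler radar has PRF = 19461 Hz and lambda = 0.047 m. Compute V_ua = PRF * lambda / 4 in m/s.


V_ua = 19461 * 0.047 / 4 = 228.7 m/s

228.7 m/s


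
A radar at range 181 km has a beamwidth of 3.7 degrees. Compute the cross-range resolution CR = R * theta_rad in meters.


BW_rad = 0.064577182
CR = 181000 * 0.064577182 = 11688.5 m

11688.5 m


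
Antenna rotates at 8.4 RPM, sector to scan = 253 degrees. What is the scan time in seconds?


t = 253 / (8.4 * 360) * 60 = 5.02 s

5.02 s


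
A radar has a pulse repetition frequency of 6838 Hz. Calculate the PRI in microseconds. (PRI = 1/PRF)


PRI = 1/6838 = 0.0001462416 s = 146.2 us

146.2 us


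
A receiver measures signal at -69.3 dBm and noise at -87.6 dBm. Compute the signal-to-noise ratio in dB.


SNR = -69.3 - (-87.6) = 18.3 dB

18.3 dB


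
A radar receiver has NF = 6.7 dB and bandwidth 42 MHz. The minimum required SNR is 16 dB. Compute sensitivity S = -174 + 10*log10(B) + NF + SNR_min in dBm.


10*log10(42000000.0) = 76.23
S = -174 + 76.23 + 6.7 + 16 = -75.1 dBm

-75.1 dBm


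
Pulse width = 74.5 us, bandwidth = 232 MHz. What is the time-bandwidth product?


TBP = 74.5 * 232 = 17284.0

17284.0


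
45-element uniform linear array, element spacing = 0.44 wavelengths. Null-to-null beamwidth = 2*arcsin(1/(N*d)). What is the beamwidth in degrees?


1/(N*d) = 1/(45*0.44) = 0.050505
BW = 2*arcsin(0.050505) = 5.8 degrees

5.8 degrees


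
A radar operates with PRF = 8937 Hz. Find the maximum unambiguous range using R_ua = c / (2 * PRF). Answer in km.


R_ua = 3e8 / (2 * 8937) = 16784.2 m = 16.8 km

16.8 km


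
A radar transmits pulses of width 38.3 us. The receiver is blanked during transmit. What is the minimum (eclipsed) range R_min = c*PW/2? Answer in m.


R_min = 3e8 * 38.3e-6 / 2 = 5745.0 m

5745.0 m


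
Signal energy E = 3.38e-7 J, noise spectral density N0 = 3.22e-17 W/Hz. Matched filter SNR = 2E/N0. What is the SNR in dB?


SNR_lin = 2 * 3.38e-7 / 3.22e-17 = 2.099e10
SNR_dB = 10*log10(2.099e10) = 103.2 dB

103.2 dB


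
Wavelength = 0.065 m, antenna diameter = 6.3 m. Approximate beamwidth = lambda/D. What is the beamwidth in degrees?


BW_rad = 0.065 / 6.3 = 0.010317
BW_deg = 0.59 degrees

0.59 degrees


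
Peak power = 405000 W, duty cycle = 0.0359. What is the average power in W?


P_avg = 405000 * 0.0359 = 14539.5 W

14539.5 W


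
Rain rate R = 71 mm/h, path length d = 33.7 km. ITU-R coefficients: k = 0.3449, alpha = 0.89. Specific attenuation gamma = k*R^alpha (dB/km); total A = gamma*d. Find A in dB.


gamma = 0.3449 * 71^0.89 = 15.321918 dB/km
A = 15.321918 * 33.7 = 516.35 dB

516.35 dB


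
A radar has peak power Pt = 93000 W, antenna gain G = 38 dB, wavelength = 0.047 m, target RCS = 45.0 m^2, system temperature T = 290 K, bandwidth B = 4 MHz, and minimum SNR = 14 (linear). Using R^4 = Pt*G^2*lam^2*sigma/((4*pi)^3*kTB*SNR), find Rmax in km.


G_lin = 10^(38/10) = 6309.573445
R^4 = 93000 * 6309.573445^2 * 0.047^2 * 45.0 / ((4*pi)^3 * 1.38e-23 * 290 * 4000000.0 * 14)
R^4 = 8.27554e20 m^4
R_max = (8.27554e20)^(1/4) = 169609.1 m = 169.6 km

169.6 km


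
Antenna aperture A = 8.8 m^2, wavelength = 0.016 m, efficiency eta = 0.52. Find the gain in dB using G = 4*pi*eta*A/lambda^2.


G_linear = 4*pi*0.52*8.8/0.016^2 = 224623.87
G_dB = 10*log10(224623.87) = 53.5 dB

53.5 dB


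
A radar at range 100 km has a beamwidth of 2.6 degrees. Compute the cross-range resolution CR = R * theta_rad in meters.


BW_rad = 0.045378561
CR = 100000 * 0.045378561 = 4537.9 m

4537.9 m


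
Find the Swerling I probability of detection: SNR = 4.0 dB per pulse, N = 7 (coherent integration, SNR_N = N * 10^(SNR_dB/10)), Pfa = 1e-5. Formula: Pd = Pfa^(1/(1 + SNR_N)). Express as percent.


SNR_lin = 10^(4.0/10) = 2.51189
SNR_N = 7 * 2.51189 = 17.58323
1/(1 + SNR_N) = 1/18.58323 = 0.053812
Pd = (1e-5)^0.053812 = 0.5382
Pd = 53.8%

53.8%


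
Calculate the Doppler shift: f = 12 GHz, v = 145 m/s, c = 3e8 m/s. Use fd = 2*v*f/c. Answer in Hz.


fd = 2 * 145 * 12000000000.0 / 3e8 = 11600.0 Hz

11600.0 Hz


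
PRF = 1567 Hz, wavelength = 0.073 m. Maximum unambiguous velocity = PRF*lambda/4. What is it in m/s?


V_ua = 1567 * 0.073 / 4 = 28.6 m/s

28.6 m/s


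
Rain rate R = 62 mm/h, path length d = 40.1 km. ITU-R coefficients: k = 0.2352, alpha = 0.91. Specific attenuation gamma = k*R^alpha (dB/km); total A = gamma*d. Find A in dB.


gamma = 0.2352 * 62^0.91 = 10.058049 dB/km
A = 10.058049 * 40.1 = 403.33 dB

403.33 dB


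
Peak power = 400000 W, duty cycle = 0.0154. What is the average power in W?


P_avg = 400000 * 0.0154 = 6160.0 W

6160.0 W


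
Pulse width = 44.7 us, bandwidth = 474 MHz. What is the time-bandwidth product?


TBP = 44.7 * 474 = 21187.8

21187.8


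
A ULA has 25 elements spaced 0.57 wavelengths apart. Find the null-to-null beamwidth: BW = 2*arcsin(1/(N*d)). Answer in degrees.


1/(N*d) = 1/(25*0.57) = 0.070175
BW = 2*arcsin(0.070175) = 8.0 degrees

8.0 degrees


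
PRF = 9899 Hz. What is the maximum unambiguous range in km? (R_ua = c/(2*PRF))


R_ua = 3e8 / (2 * 9899) = 15153.0 m = 15.2 km

15.2 km


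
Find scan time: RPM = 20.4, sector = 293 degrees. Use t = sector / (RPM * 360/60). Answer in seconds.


t = 293 / (20.4 * 360) * 60 = 2.39 s

2.39 s


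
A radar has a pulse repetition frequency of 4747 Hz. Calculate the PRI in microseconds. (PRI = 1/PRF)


PRI = 1/4747 = 0.0002106594 s = 210.7 us

210.7 us


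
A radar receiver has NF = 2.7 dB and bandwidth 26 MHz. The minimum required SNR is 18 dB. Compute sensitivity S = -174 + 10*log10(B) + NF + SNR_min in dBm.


10*log10(26000000.0) = 74.15
S = -174 + 74.15 + 2.7 + 18 = -79.2 dBm

-79.2 dBm


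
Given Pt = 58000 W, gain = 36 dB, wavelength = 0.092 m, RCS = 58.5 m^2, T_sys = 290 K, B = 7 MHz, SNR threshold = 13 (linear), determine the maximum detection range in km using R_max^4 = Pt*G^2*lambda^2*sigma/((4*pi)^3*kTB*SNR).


G_lin = 10^(36/10) = 3981.071706
R^4 = 58000 * 3981.071706^2 * 0.092^2 * 58.5 / ((4*pi)^3 * 1.38e-23 * 290 * 7000000.0 * 13)
R^4 = 6.29813e20 m^4
R_max = (6.29813e20)^(1/4) = 158417.4 m = 158.4 km

158.4 km


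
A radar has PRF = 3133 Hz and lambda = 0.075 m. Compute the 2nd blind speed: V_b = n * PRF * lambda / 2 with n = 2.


V_blind = 2 * 3133 * 0.075 / 2 = 235.0 m/s

235.0 m/s


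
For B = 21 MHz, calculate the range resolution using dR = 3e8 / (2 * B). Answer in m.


dR = 3e8 / (2 * 21000000.0) = 7.14 m

7.14 m


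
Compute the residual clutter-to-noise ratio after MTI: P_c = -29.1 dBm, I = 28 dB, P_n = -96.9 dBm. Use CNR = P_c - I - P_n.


CNR = -29.1 - 28 - (-96.9) = 39.8 dB

39.8 dB


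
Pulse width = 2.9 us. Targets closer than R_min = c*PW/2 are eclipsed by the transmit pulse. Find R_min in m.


R_min = 3e8 * 2.9e-6 / 2 = 435.0 m

435.0 m


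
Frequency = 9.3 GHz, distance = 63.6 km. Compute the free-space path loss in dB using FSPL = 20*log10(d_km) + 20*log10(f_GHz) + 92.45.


20*log10(63.6) = 36.07
20*log10(9.3) = 19.37
FSPL = 147.9 dB

147.9 dB


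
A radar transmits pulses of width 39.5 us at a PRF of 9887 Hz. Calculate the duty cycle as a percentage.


DC = 39.5e-6 * 9887 * 100 = 39.05%

39.05%


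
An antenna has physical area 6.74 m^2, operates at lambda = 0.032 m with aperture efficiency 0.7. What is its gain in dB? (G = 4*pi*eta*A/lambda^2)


G_linear = 4*pi*0.7*6.74/0.032^2 = 57898.57
G_dB = 10*log10(57898.57) = 47.6 dB

47.6 dB


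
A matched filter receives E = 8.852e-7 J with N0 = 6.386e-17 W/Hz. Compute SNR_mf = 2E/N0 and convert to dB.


SNR_lin = 2 * 8.852e-7 / 6.386e-17 = 2.772e10
SNR_dB = 10*log10(2.772e10) = 104.4 dB

104.4 dB


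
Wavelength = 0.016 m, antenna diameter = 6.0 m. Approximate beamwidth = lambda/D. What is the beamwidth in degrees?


BW_rad = 0.016 / 6.0 = 0.002667
BW_deg = 0.15 degrees

0.15 degrees


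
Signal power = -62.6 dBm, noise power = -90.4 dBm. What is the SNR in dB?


SNR = -62.6 - (-90.4) = 27.8 dB

27.8 dB


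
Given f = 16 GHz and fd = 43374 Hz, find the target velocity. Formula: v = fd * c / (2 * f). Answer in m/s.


v = 43374 * 3e8 / (2 * 16000000000.0) = 406.6 m/s

406.6 m/s


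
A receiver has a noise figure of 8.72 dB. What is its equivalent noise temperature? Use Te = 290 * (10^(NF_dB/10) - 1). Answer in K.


NF_lin = 10^(8.72/10) = 7.44732
Te = 290 * (7.44732 - 1) = 1869.7 K

1869.7 K


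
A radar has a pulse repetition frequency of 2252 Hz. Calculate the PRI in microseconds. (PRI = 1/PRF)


PRI = 1/2252 = 0.0004440497 s = 444.0 us

444.0 us


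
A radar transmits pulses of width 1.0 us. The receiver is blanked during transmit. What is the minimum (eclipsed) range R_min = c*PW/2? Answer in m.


R_min = 3e8 * 1.0e-6 / 2 = 150.0 m

150.0 m


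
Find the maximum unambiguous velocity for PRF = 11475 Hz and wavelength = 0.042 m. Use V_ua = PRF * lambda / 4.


V_ua = 11475 * 0.042 / 4 = 120.5 m/s

120.5 m/s


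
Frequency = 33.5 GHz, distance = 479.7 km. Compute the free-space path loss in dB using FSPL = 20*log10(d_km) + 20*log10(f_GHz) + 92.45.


20*log10(479.7) = 53.62
20*log10(33.5) = 30.5
FSPL = 176.6 dB

176.6 dB


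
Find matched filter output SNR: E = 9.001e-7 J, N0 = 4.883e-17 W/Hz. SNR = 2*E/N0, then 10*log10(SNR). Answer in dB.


SNR_lin = 2 * 9.001e-7 / 4.883e-17 = 3.687e10
SNR_dB = 10*log10(3.687e10) = 105.7 dB

105.7 dB


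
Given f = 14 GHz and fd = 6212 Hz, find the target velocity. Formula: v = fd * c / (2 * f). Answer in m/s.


v = 6212 * 3e8 / (2 * 14000000000.0) = 66.6 m/s

66.6 m/s


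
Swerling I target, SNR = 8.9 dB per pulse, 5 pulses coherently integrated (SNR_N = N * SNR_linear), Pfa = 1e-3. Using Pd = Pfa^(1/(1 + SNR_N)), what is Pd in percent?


SNR_lin = 10^(8.9/10) = 7.76247
SNR_N = 5 * 7.76247 = 38.81235
1/(1 + SNR_N) = 1/39.81235 = 0.0251178
Pd = (1e-3)^0.0251178 = 0.84071
Pd = 84.1%

84.1%


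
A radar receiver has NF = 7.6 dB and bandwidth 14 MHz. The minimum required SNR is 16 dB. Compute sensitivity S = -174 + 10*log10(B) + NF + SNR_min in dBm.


10*log10(14000000.0) = 71.46
S = -174 + 71.46 + 7.6 + 16 = -78.9 dBm

-78.9 dBm


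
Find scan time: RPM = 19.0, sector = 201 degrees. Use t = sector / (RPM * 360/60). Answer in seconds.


t = 201 / (19.0 * 360) * 60 = 1.76 s

1.76 s


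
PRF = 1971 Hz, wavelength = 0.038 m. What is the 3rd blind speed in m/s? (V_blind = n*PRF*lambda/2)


V_blind = 3 * 1971 * 0.038 / 2 = 112.3 m/s

112.3 m/s


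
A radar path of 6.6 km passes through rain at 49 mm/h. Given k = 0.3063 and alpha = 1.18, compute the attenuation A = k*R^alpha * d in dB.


gamma = 0.3063 * 49^1.18 = 30.239762 dB/km
A = 30.239762 * 6.6 = 199.58 dB

199.58 dB


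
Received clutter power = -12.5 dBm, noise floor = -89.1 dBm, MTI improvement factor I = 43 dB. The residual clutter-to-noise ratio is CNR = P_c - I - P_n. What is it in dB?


CNR = -12.5 - 43 - (-89.1) = 33.6 dB

33.6 dB


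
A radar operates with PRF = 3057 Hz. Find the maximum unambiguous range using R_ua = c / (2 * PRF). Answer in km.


R_ua = 3e8 / (2 * 3057) = 49067.7 m = 49.1 km

49.1 km


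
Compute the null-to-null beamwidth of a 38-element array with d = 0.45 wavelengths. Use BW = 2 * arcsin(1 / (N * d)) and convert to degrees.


1/(N*d) = 1/(38*0.45) = 0.05848
BW = 2*arcsin(0.05848) = 6.7 degrees

6.7 degrees


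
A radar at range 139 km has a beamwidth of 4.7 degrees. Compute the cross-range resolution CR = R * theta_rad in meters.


BW_rad = 0.082030475
CR = 139000 * 0.082030475 = 11402.2 m

11402.2 m


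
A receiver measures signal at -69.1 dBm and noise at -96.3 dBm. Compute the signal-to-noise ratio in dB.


SNR = -69.1 - (-96.3) = 27.2 dB

27.2 dB


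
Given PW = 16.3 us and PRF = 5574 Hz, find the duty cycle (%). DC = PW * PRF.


DC = 16.3e-6 * 5574 * 100 = 9.09%

9.09%


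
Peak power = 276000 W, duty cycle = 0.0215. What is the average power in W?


P_avg = 276000 * 0.0215 = 5934.0 W

5934.0 W


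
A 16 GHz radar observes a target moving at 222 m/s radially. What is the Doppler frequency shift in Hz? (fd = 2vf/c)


fd = 2 * 222 * 16000000000.0 / 3e8 = 23680.0 Hz

23680.0 Hz


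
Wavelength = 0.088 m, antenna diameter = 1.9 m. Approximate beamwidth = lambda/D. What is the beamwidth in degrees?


BW_rad = 0.088 / 1.9 = 0.046316
BW_deg = 2.65 degrees

2.65 degrees


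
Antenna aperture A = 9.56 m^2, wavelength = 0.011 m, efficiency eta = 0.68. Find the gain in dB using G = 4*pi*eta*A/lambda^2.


G_linear = 4*pi*0.68*9.56/0.011^2 = 675136.05
G_dB = 10*log10(675136.05) = 58.3 dB

58.3 dB


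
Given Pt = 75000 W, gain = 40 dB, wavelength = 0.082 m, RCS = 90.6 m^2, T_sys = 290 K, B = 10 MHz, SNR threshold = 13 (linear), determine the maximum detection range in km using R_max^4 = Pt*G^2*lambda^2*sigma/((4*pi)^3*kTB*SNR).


G_lin = 10^(40/10) = 10000.0
R^4 = 75000 * 10000.0^2 * 0.082^2 * 90.6 / ((4*pi)^3 * 1.38e-23 * 290 * 10000000.0 * 13)
R^4 = 4.42555e21 m^4
R_max = (4.42555e21)^(1/4) = 257924.0 m = 257.9 km

257.9 km


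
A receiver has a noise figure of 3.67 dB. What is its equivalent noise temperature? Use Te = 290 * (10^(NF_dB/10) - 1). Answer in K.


NF_lin = 10^(3.67/10) = 2.328091
Te = 290 * (2.328091 - 1) = 385.1 K

385.1 K


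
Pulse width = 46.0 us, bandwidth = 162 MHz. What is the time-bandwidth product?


TBP = 46.0 * 162 = 7452.0

7452.0


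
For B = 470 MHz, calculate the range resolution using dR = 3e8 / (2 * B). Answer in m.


dR = 3e8 / (2 * 470000000.0) = 0.32 m

0.32 m


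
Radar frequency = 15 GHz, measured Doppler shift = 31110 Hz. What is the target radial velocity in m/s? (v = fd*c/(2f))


v = 31110 * 3e8 / (2 * 15000000000.0) = 311.1 m/s

311.1 m/s


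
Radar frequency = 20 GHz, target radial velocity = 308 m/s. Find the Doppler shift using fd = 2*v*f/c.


fd = 2 * 308 * 20000000000.0 / 3e8 = 41066.7 Hz

41066.7 Hz


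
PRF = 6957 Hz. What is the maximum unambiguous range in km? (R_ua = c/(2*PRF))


R_ua = 3e8 / (2 * 6957) = 21561.0 m = 21.6 km

21.6 km


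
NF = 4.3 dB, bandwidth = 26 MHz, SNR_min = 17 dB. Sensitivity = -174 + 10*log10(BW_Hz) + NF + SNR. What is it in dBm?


10*log10(26000000.0) = 74.15
S = -174 + 74.15 + 4.3 + 17 = -78.6 dBm

-78.6 dBm


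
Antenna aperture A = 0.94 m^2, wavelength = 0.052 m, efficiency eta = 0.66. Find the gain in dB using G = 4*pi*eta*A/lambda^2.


G_linear = 4*pi*0.66*0.94/0.052^2 = 2883.2
G_dB = 10*log10(2883.2) = 34.6 dB

34.6 dB


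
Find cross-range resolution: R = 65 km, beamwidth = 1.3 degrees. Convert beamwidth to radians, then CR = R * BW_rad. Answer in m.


BW_rad = 0.02268928
CR = 65000 * 0.02268928 = 1474.8 m

1474.8 m


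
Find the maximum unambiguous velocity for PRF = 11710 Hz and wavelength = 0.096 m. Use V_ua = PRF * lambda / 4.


V_ua = 11710 * 0.096 / 4 = 281.0 m/s

281.0 m/s


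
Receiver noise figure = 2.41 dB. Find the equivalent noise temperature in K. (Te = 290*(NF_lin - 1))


NF_lin = 10^(2.41/10) = 1.741807
Te = 290 * (1.741807 - 1) = 215.1 K

215.1 K


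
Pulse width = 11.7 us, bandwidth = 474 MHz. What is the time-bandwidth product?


TBP = 11.7 * 474 = 5545.8

5545.8


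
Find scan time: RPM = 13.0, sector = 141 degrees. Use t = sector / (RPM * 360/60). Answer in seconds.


t = 141 / (13.0 * 360) * 60 = 1.81 s

1.81 s


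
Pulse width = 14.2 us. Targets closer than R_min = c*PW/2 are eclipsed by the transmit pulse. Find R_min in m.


R_min = 3e8 * 14.2e-6 / 2 = 2130.0 m

2130.0 m


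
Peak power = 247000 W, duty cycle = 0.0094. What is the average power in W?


P_avg = 247000 * 0.0094 = 2321.8 W

2321.8 W


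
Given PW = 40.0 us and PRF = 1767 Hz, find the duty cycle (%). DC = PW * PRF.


DC = 40.0e-6 * 1767 * 100 = 7.07%

7.07%


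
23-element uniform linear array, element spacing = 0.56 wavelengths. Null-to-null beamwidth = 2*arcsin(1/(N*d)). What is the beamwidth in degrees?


1/(N*d) = 1/(23*0.56) = 0.07764
BW = 2*arcsin(0.07764) = 8.9 degrees

8.9 degrees


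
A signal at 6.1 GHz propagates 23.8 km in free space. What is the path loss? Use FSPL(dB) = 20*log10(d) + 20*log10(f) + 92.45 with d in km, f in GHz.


20*log10(23.8) = 27.53
20*log10(6.1) = 15.71
FSPL = 135.7 dB

135.7 dB


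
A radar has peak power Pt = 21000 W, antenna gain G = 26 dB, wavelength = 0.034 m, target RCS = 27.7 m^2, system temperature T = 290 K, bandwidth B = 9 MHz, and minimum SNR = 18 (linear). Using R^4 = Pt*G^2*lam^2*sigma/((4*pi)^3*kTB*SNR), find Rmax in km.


G_lin = 10^(26/10) = 398.107171
R^4 = 21000 * 398.107171^2 * 0.034^2 * 27.7 / ((4*pi)^3 * 1.38e-23 * 290 * 9000000.0 * 18)
R^4 = 8.28391e16 m^4
R_max = (8.28391e16)^(1/4) = 16965.2 m = 17.0 km

17.0 km


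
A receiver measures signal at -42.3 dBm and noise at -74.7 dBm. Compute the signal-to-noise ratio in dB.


SNR = -42.3 - (-74.7) = 32.4 dB

32.4 dB


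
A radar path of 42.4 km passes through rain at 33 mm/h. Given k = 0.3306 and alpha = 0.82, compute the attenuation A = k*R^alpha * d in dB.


gamma = 0.3306 * 33^0.82 = 5.814124 dB/km
A = 5.814124 * 42.4 = 246.52 dB

246.52 dB


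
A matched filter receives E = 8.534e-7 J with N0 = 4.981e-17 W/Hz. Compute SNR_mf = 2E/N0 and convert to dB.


SNR_lin = 2 * 8.534e-7 / 4.981e-17 = 3.427e10
SNR_dB = 10*log10(3.427e10) = 105.3 dB

105.3 dB


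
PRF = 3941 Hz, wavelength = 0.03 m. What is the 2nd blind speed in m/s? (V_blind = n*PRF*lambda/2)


V_blind = 2 * 3941 * 0.03 / 2 = 118.2 m/s

118.2 m/s


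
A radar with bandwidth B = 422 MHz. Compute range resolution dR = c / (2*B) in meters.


dR = 3e8 / (2 * 422000000.0) = 0.36 m

0.36 m


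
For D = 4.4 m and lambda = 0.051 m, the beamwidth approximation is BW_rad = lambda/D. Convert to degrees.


BW_rad = 0.051 / 4.4 = 0.011591
BW_deg = 0.66 degrees

0.66 degrees


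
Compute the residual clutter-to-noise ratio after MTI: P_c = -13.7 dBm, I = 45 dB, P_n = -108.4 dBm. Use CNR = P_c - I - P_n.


CNR = -13.7 - 45 - (-108.4) = 49.7 dB

49.7 dB


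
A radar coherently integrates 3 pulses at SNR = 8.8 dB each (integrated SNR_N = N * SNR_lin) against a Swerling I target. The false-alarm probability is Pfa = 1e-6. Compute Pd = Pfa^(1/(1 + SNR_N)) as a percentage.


SNR_lin = 10^(8.8/10) = 7.58578
SNR_N = 3 * 7.58578 = 22.75734
1/(1 + SNR_N) = 1/23.75734 = 0.0420923
Pd = (1e-6)^0.0420923 = 0.55904
Pd = 55.9%

55.9%


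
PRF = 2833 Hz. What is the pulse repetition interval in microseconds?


PRI = 1/2833 = 0.0003529827 s = 353.0 us

353.0 us


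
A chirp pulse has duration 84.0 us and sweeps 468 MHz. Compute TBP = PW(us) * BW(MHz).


TBP = 84.0 * 468 = 39312.0

39312.0


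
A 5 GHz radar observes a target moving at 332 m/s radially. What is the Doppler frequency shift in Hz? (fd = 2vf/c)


fd = 2 * 332 * 5000000000.0 / 3e8 = 11066.7 Hz

11066.7 Hz


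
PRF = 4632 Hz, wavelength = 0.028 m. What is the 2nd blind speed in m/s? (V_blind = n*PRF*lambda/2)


V_blind = 2 * 4632 * 0.028 / 2 = 129.7 m/s

129.7 m/s


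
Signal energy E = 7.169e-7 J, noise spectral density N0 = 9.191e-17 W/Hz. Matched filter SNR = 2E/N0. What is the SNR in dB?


SNR_lin = 2 * 7.169e-7 / 9.191e-17 = 1.56e10
SNR_dB = 10*log10(1.56e10) = 101.9 dB

101.9 dB


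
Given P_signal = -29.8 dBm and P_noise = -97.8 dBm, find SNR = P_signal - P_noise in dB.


SNR = -29.8 - (-97.8) = 68.0 dB

68.0 dB


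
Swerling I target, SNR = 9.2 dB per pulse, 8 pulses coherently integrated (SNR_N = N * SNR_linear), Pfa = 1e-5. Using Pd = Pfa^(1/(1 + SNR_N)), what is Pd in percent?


SNR_lin = 10^(9.2/10) = 8.31764
SNR_N = 8 * 8.31764 = 66.54112
1/(1 + SNR_N) = 1/67.54112 = 0.0148058
Pd = (1e-5)^0.0148058 = 0.84328
Pd = 84.3%

84.3%


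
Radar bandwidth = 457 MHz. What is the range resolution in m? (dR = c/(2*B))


dR = 3e8 / (2 * 457000000.0) = 0.33 m

0.33 m


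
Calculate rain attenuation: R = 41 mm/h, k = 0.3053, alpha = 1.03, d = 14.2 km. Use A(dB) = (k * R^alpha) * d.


gamma = 0.3053 * 41^1.03 = 13.992463 dB/km
A = 13.992463 * 14.2 = 198.69 dB

198.69 dB


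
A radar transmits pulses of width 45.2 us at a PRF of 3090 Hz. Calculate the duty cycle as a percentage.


DC = 45.2e-6 * 3090 * 100 = 13.97%

13.97%


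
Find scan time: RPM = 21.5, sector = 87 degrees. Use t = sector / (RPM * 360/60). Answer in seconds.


t = 87 / (21.5 * 360) * 60 = 0.67 s

0.67 s


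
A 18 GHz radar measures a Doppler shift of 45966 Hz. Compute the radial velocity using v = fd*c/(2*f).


v = 45966 * 3e8 / (2 * 18000000000.0) = 383.1 m/s

383.1 m/s


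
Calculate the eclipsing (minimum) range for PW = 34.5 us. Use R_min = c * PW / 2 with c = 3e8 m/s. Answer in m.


R_min = 3e8 * 34.5e-6 / 2 = 5175.0 m

5175.0 m


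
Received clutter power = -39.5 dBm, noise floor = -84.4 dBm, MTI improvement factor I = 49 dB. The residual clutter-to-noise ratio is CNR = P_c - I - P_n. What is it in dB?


CNR = -39.5 - 49 - (-84.4) = -4.1 dB

-4.1 dB


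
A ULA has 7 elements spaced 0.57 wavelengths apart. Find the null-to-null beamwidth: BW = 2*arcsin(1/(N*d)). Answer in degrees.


1/(N*d) = 1/(7*0.57) = 0.250627
BW = 2*arcsin(0.250627) = 29.0 degrees

29.0 degrees


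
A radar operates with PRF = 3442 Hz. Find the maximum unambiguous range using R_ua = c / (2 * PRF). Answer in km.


R_ua = 3e8 / (2 * 3442) = 43579.3 m = 43.6 km

43.6 km


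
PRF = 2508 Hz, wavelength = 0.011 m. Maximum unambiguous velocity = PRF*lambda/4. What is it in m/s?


V_ua = 2508 * 0.011 / 4 = 6.9 m/s

6.9 m/s


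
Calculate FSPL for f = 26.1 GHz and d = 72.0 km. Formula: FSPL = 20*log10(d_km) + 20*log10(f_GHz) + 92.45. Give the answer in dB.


20*log10(72.0) = 37.15
20*log10(26.1) = 28.33
FSPL = 157.9 dB

157.9 dB


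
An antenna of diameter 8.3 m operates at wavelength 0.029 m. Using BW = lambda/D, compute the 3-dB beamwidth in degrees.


BW_rad = 0.029 / 8.3 = 0.003494
BW_deg = 0.2 degrees

0.2 degrees


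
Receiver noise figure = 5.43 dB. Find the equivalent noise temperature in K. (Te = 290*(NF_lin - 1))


NF_lin = 10^(5.43/10) = 3.491403
Te = 290 * (3.491403 - 1) = 722.5 K

722.5 K


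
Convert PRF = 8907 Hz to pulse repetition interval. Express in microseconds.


PRI = 1/8907 = 0.0001122712 s = 112.3 us

112.3 us


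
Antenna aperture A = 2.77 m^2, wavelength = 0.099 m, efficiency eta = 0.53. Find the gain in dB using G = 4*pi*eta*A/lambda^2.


G_linear = 4*pi*0.53*2.77/0.099^2 = 1882.33
G_dB = 10*log10(1882.33) = 32.7 dB

32.7 dB


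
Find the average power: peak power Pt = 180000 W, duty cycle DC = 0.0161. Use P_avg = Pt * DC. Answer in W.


P_avg = 180000 * 0.0161 = 2898.0 W

2898.0 W


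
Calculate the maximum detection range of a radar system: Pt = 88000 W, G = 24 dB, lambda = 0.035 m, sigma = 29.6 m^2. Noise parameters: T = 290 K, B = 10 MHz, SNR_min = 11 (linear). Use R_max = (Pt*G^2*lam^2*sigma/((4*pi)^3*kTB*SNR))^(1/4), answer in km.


G_lin = 10^(24/10) = 251.188643
R^4 = 88000 * 251.188643^2 * 0.035^2 * 29.6 / ((4*pi)^3 * 1.38e-23 * 290 * 10000000.0 * 11)
R^4 = 2.30468e17 m^4
R_max = (2.30468e17)^(1/4) = 21910.5 m = 21.9 km

21.9 km


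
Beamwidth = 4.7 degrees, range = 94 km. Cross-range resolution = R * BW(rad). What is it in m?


BW_rad = 0.082030475
CR = 94000 * 0.082030475 = 7710.9 m

7710.9 m


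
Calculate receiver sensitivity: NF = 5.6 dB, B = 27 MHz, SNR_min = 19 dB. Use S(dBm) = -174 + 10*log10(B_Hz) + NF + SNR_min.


10*log10(27000000.0) = 74.31
S = -174 + 74.31 + 5.6 + 19 = -75.1 dBm

-75.1 dBm


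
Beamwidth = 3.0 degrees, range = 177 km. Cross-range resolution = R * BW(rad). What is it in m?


BW_rad = 0.052359878
CR = 177000 * 0.052359878 = 9267.7 m

9267.7 m


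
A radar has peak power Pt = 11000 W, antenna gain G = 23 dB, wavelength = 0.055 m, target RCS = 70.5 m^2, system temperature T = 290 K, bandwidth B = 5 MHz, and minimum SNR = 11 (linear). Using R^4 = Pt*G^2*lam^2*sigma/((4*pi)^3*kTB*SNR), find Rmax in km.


G_lin = 10^(23/10) = 199.526231
R^4 = 11000 * 199.526231^2 * 0.055^2 * 70.5 / ((4*pi)^3 * 1.38e-23 * 290 * 5000000.0 * 11)
R^4 = 2.13815e17 m^4
R_max = (2.13815e17)^(1/4) = 21503.5 m = 21.5 km

21.5 km


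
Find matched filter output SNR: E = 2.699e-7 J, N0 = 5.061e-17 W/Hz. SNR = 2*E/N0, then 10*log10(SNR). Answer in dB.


SNR_lin = 2 * 2.699e-7 / 5.061e-17 = 1.067e10
SNR_dB = 10*log10(1.067e10) = 100.3 dB

100.3 dB


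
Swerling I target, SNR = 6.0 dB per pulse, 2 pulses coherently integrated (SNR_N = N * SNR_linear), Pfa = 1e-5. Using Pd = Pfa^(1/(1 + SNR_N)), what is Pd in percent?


SNR_lin = 10^(6.0/10) = 3.98107
SNR_N = 2 * 3.98107 = 7.96214
1/(1 + SNR_N) = 1/8.96214 = 0.1115805
Pd = (1e-5)^0.1115805 = 0.27676
Pd = 27.7%

27.7%


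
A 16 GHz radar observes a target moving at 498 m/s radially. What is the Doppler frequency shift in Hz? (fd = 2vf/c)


fd = 2 * 498 * 16000000000.0 / 3e8 = 53120.0 Hz

53120.0 Hz


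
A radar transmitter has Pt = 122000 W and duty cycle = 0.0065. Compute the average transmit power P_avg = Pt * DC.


P_avg = 122000 * 0.0065 = 793.0 W

793.0 W


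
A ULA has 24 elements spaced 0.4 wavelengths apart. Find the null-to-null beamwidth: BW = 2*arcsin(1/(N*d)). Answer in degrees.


1/(N*d) = 1/(24*0.4) = 0.104167
BW = 2*arcsin(0.104167) = 12.0 degrees

12.0 degrees


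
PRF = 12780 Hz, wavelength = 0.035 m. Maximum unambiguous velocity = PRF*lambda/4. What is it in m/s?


V_ua = 12780 * 0.035 / 4 = 111.8 m/s

111.8 m/s


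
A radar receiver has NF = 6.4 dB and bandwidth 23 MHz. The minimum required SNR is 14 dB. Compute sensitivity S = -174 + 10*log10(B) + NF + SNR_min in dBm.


10*log10(23000000.0) = 73.62
S = -174 + 73.62 + 6.4 + 14 = -80.0 dBm

-80.0 dBm


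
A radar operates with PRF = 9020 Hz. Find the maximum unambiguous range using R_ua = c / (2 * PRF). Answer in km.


R_ua = 3e8 / (2 * 9020) = 16629.7 m = 16.6 km

16.6 km


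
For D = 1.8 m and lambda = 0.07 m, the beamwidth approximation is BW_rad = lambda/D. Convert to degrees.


BW_rad = 0.07 / 1.8 = 0.038889
BW_deg = 2.23 degrees

2.23 degrees


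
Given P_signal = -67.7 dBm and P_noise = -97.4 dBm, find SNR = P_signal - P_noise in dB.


SNR = -67.7 - (-97.4) = 29.7 dB

29.7 dB


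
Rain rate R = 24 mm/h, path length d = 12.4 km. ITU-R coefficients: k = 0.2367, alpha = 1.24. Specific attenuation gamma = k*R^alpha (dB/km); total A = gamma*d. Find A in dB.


gamma = 0.2367 * 24^1.24 = 12.180362 dB/km
A = 12.180362 * 12.4 = 151.04 dB

151.04 dB


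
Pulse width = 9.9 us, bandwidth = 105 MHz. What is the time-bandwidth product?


TBP = 9.9 * 105 = 1039.5

1039.5


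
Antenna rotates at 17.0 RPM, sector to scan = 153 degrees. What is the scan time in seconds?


t = 153 / (17.0 * 360) * 60 = 1.5 s

1.5 s


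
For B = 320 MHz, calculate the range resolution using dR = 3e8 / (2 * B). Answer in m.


dR = 3e8 / (2 * 320000000.0) = 0.47 m

0.47 m


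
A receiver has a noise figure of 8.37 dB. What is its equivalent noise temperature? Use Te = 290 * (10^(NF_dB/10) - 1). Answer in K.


NF_lin = 10^(8.37/10) = 6.870684
Te = 290 * (6.870684 - 1) = 1702.5 K

1702.5 K


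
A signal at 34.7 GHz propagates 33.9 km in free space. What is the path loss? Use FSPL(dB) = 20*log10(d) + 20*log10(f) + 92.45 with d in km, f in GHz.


20*log10(33.9) = 30.6
20*log10(34.7) = 30.81
FSPL = 153.9 dB

153.9 dB


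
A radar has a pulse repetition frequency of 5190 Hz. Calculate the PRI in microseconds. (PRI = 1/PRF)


PRI = 1/5190 = 0.0001926782 s = 192.7 us

192.7 us


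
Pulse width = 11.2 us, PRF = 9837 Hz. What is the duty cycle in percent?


DC = 11.2e-6 * 9837 * 100 = 11.02%

11.02%


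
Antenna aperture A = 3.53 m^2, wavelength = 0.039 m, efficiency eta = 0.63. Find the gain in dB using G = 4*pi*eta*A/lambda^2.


G_linear = 4*pi*0.63*3.53/0.039^2 = 18373.67
G_dB = 10*log10(18373.67) = 42.6 dB

42.6 dB


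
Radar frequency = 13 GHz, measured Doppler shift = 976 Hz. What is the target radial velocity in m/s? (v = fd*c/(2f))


v = 976 * 3e8 / (2 * 13000000000.0) = 11.3 m/s

11.3 m/s


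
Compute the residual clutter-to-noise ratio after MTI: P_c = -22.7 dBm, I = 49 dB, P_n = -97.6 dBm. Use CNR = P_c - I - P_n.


CNR = -22.7 - 49 - (-97.6) = 25.9 dB

25.9 dB


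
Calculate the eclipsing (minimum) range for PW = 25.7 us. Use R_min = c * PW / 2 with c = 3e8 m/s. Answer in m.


R_min = 3e8 * 25.7e-6 / 2 = 3855.0 m

3855.0 m


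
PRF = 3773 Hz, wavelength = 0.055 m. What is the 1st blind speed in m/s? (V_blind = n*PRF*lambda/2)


V_blind = 1 * 3773 * 0.055 / 2 = 103.8 m/s

103.8 m/s


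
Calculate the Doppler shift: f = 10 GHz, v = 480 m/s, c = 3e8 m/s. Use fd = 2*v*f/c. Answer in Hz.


fd = 2 * 480 * 10000000000.0 / 3e8 = 32000.0 Hz

32000.0 Hz


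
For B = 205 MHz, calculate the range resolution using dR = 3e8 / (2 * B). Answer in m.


dR = 3e8 / (2 * 205000000.0) = 0.73 m

0.73 m


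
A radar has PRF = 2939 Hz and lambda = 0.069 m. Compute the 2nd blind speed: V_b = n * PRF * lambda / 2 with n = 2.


V_blind = 2 * 2939 * 0.069 / 2 = 202.8 m/s

202.8 m/s


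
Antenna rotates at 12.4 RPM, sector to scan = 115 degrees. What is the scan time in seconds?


t = 115 / (12.4 * 360) * 60 = 1.55 s

1.55 s


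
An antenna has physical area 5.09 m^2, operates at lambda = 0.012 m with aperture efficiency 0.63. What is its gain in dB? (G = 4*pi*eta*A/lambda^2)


G_linear = 4*pi*0.63*5.09/0.012^2 = 279837.37
G_dB = 10*log10(279837.37) = 54.5 dB

54.5 dB


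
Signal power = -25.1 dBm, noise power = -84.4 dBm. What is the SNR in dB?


SNR = -25.1 - (-84.4) = 59.3 dB

59.3 dB


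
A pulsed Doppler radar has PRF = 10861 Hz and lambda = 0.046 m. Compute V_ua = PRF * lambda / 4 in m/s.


V_ua = 10861 * 0.046 / 4 = 124.9 m/s

124.9 m/s


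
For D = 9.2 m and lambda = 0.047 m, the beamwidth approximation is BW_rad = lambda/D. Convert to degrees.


BW_rad = 0.047 / 9.2 = 0.005109
BW_deg = 0.29 degrees

0.29 degrees


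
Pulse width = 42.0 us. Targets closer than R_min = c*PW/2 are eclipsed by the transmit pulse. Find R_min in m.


R_min = 3e8 * 42.0e-6 / 2 = 6300.0 m

6300.0 m


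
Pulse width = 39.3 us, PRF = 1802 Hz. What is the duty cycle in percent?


DC = 39.3e-6 * 1802 * 100 = 7.08%

7.08%


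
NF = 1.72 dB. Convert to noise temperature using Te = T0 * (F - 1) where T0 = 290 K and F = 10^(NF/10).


NF_lin = 10^(1.72/10) = 1.485936
Te = 290 * (1.485936 - 1) = 140.9 K

140.9 K


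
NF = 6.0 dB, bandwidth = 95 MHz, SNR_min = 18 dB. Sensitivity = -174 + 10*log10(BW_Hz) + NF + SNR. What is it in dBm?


10*log10(95000000.0) = 79.78
S = -174 + 79.78 + 6.0 + 18 = -70.2 dBm

-70.2 dBm


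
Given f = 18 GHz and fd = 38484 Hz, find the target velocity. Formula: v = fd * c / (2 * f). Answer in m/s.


v = 38484 * 3e8 / (2 * 18000000000.0) = 320.7 m/s

320.7 m/s


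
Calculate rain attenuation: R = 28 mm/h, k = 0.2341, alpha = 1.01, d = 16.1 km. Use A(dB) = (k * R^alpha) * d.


gamma = 0.2341 * 28^1.01 = 6.776899 dB/km
A = 6.776899 * 16.1 = 109.11 dB

109.11 dB
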